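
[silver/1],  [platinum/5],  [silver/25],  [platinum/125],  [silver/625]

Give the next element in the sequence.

Metal goes silver, platinum, silver, platinum, silver → platinum (alternates silver ↔ platinum).
For the second component, ×5 each step: 1, 5, 25, 125, 625 → 3125.
So the next element is [platinum/3125].

[platinum/3125]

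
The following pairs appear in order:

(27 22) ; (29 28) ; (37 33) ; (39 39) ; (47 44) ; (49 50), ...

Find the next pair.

First slot: alternating steps +2, +8, +2, +8, …, so 27, 29, 37, 39, 47, 49 → 57.
Second slot — alternating steps +6, +5, +6, +5, …: 22, 28, 33, 39, 44, 50 → 55.
Putting it together: (57 55).

(57 55)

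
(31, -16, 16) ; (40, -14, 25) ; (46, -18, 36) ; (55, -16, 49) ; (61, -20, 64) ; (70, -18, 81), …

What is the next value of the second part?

Second part: -16, -14, -18, -16, -20, -18 → -22 (alternating steps +2, −4, +2, −4, …).

-22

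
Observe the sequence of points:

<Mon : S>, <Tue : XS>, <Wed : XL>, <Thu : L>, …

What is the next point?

<Fri : M>

Day: runs through the weekdays Mon→Sun, so Mon, Tue, Wed, Thu → Fri.
Size goes S, XS, XL, L → M (runs backward through clothing sizes XS→XL).
So the next point is <Fri : M>.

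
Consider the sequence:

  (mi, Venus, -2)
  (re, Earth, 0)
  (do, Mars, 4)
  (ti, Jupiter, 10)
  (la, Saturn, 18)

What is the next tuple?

(sol, Uranus, 28)

Note — runs backward through the solfège scale do→ti: mi, re, do, ti, la → sol.
Planet: Venus, Earth, Mars, Jupiter, Saturn → Uranus (runs through the planets Mercury→Neptune).
Third value: differences are 2, 4, 6, … (increasing by 2 each time); -2, 0, 4, 10, 18 → 28.
So the next tuple is (sol, Uranus, 28).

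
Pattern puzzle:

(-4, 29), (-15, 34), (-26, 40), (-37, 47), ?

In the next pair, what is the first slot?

First slot goes -4, -15, -26, -37 → -48 (−11 each step).

-48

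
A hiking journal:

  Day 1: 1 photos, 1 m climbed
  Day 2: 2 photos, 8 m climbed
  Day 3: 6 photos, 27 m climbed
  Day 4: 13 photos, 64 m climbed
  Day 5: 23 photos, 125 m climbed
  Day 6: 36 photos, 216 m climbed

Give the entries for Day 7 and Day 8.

52 photos, 343 m climbed; 71 photos, 512 m climbed

Photos: 1, 2, 6, 13, 23, 36 → 52 → 71 (differences are 1, 4, 7, … (increasing by 3 each time)).
M climbed: perfect cubes: 1³, 2³, 3³, …, so 1, 8, 27, 64, 125, 216 → 343 → 512.
Putting the parts together: 52 photos, 343 m climbed and then 71 photos, 512 m climbed.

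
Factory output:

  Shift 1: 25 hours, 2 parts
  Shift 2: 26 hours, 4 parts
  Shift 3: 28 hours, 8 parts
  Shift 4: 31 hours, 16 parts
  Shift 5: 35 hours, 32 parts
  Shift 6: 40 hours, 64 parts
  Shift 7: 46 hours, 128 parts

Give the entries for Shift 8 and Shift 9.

Hours goes 25, 26, 28, 31, 35, 40, 46 → 53 → 61 (differences are 1, 2, 3, … (increasing by 1 each time)).
Parts goes 2, 4, 8, 16, 32, 64, 128 → 256 → 512 (×2 each step).
Putting the parts together: 53 hours, 256 parts and then 61 hours, 512 parts.

53 hours, 256 parts; 61 hours, 512 parts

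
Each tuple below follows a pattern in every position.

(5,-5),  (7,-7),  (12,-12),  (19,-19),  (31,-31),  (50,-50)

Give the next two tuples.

First entry: each term is the sum of the two before it, so 5, 7, 12, 19, 31, 50 → 81 → 131.
Second entry: always the negative of the first entry, so -5, -7, -12, -19, -31, -50 → -81 → -131.
Putting the parts together: (81,-81) and then (131,-131).

(81,-81), (131,-131)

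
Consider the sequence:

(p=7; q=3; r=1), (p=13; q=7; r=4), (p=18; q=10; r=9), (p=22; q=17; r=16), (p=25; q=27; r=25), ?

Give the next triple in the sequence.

(p=27; q=44; r=36)

P goes 7, 13, 18, 22, 25 → 27 (differences are 6, 5, 4, … (decreasing by 1 each time)).
Q: each term is the sum of the two before it, so 3, 7, 10, 17, 27 → 44.
R: 1, 4, 9, 16, 25 → 36 (perfect squares: 1², 2², 3², …).
Putting it together: (p=27; q=44; r=36).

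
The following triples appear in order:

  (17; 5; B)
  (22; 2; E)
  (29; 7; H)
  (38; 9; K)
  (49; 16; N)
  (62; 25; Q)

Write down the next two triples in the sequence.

First value: differences are 5, 7, 9, … (increasing by 2 each time), so 17, 22, 29, 38, 49, 62 → 77 → 94.
Second value: each term is the sum of the two before it, so 5, 2, 7, 9, 16, 25 → 41 → 66.
Letter: letters move forward 3 places in the alphabet; B, E, H, K, N, Q → T → W.
Putting the parts together: (77; 41; T) and then (94; 66; W).

(77; 41; T), (94; 66; W)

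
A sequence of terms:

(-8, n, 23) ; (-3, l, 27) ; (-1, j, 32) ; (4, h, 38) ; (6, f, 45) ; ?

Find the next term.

(11, d, 53)

First entry: alternating steps +5, +2, +5, +2, …; -8, -3, -1, 4, 6 → 11.
Letter: letters move back 2 places in the alphabet, so n, l, j, h, f → d.
Third entry — differences are 4, 5, 6, … (increasing by 1 each time): 23, 27, 32, 38, 45 → 53.
So the next term is (11, d, 53).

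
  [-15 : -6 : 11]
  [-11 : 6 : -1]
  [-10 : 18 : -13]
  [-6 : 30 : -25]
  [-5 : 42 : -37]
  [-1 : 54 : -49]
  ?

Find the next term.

For the first part, alternating steps +4, +1, +4, +1, …: -15, -11, -10, -6, -5, -1 → 0.
Second part — +12 each step: -6, 6, 18, 30, 42, 54 → 66.
For the third part, together with the second part always sums to 5: 11, -1, -13, -25, -37, -49 → -61.
So the next term is [0 : 66 : -61].

[0 : 66 : -61]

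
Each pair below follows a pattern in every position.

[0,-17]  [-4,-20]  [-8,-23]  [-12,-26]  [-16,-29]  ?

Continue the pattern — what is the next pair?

[-20,-32]

First entry: −4 each step, so 0, -4, -8, -12, -16 → -20.
Second entry — −3 each step: -17, -20, -23, -26, -29 → -32.
Putting it together: [-20,-32].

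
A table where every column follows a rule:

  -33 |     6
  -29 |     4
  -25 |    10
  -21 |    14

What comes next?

-17  24

First component: +4 each step, so -33, -29, -25, -21 → -17.
Second component goes 6, 4, 10, 14 → 24 (each term is the sum of the two before it).
Combining the parts gives -17  24.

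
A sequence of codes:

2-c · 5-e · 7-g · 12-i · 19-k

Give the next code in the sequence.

31-m

First component goes 2, 5, 7, 12, 19 → 31 (each term is the sum of the two before it).
Letter: letters move forward 2 places in the alphabet; c, e, g, i, k → m.
Putting it together: 31-m.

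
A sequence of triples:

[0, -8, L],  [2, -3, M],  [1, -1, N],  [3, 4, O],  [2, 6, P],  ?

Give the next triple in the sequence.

[4, 11, Q]

First coordinate goes 0, 2, 1, 3, 2 → 4 (alternating steps +2, −1, +2, −1, …).
For the second coordinate, alternating steps +5, +2, +5, +2, …: -8, -3, -1, 4, 6 → 11.
Letter — letters move forward 1 place in the alphabet: L, M, N, O, P → Q.
Putting it together: [4, 11, Q].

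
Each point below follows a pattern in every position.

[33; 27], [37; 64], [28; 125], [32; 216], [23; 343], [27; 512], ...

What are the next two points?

First value: alternating steps +4, −9, +4, −9, …, so 33, 37, 28, 32, 23, 27 → 18 → 22.
Second value: perfect cubes: 3³, 4³, 5³, …; 27, 64, 125, 216, 343, 512 → 729 → 1000.
So the next two points are [18; 729] and [22; 1000].

[18; 729], [22; 1000]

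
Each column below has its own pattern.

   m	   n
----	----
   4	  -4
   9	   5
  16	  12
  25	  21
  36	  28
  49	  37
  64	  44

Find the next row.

Column m: 4, 9, 16, 25, 36, 49, 64 → 81 (perfect squares: 2², 3², 4², …).
Column n: alternating steps +9, +7, +9, +7, …; -4, 5, 12, 21, 28, 37, 44 → 53.
So the next row is 81  53.

81  53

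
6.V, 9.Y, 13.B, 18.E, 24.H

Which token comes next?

31.K

First component: differences are 3, 4, 5, … (increasing by 1 each time), so 6, 9, 13, 18, 24 → 31.
Letter goes V, Y, B, E, H → K (letters move forward 3 places in the alphabet, wrapping Z→A).
So the next token is 31.K.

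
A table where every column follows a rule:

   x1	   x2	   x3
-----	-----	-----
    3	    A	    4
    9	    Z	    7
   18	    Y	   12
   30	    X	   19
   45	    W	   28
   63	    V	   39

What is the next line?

Column x1: 3, 9, 18, 30, 45, 63 → 84 (differences are 6, 9, 12, … (increasing by 3 each time)).
Column x2 goes A, Z, Y, X, W, V → U (letters move back 1 place in the alphabet, wrapping A→Z).
Column x3: 4, 7, 12, 19, 28, 39 → 52 (differences are 3, 5, 7, … (increasing by 2 each time)).
Putting it together: 84  U  52.

84  U  52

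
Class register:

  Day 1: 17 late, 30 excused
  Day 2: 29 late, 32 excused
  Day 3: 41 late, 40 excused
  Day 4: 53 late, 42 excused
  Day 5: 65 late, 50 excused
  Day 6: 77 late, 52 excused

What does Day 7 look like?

89 late, 60 excused

Late goes 17, 29, 41, 53, 65, 77 → 89 (+12 each step).
Excused goes 30, 32, 40, 42, 50, 52 → 60 (alternating steps +2, +8, +2, +8, …).
Putting it together: 89 late, 60 excused.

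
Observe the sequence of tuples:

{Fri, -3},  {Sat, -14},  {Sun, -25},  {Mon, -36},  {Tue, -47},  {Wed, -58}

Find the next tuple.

Day: runs through the weekdays Mon→Sun, so Fri, Sat, Sun, Mon, Tue, Wed → Thu.
Second entry: −11 each step; -3, -14, -25, -36, -47, -58 → -69.
Putting it together: {Thu, -69}.

{Thu, -69}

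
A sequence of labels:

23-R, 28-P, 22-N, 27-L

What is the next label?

First component goes 23, 28, 22, 27 → 21 (alternating steps +5, −6, +5, −6, …).
Letter: R, P, N, L → J (letters move back 2 places in the alphabet).
Combining the parts gives 21-J.

21-J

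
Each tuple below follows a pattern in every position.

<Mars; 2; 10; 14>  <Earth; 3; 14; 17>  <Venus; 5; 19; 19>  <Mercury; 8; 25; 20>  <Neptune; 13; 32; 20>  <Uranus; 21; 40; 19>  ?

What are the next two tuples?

<Saturn; 34; 49; 17>, <Jupiter; 55; 59; 14>

Planet: runs backward through the planets Mercury→Neptune, so Mars, Earth, Venus, Mercury, Neptune, Uranus → Saturn → Jupiter.
Second part: 2, 3, 5, 8, 13, 21 → 34 → 55 (each term is the sum of the two before it).
Third part: 10, 14, 19, 25, 32, 40 → 49 → 59 (differences are 4, 5, 6, … (increasing by 1 each time)).
For the fourth part, differences are 3, 2, 1, … (decreasing by 1 each time): 14, 17, 19, 20, 20, 19 → 17 → 14.
Putting the parts together: <Saturn; 34; 49; 17> and then <Jupiter; 55; 59; 14>.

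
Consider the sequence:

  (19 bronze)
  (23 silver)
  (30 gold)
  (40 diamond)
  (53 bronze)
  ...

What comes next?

First entry: differences are 4, 7, 10, … (increasing by 3 each time); 19, 23, 30, 40, 53 → 69.
Rank: repeats bronze → silver → gold → diamond; bronze, silver, gold, diamond, bronze → silver.
Putting it together: (69 silver).

(69 silver)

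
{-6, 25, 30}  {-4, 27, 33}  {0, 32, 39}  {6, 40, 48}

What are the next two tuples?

First entry: differences are 2, 4, 6, … (increasing by 2 each time); -6, -4, 0, 6 → 14 → 24.
Second entry: differences are 2, 5, 8, … (increasing by 3 each time), so 25, 27, 32, 40 → 51 → 65.
Third entry goes 30, 33, 39, 48 → 60 → 75 (differences are 3, 6, 9, … (increasing by 3 each time)).
Putting the parts together: {14, 51, 60} and then {24, 65, 75}.

{14, 51, 60}, {24, 65, 75}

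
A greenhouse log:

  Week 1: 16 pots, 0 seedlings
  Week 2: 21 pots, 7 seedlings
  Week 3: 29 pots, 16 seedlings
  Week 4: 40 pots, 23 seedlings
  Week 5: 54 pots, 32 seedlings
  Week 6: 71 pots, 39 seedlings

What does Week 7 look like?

Pots goes 16, 21, 29, 40, 54, 71 → 91 (differences are 5, 8, 11, … (increasing by 3 each time)).
Seedlings: alternating steps +7, +9, +7, +9, …, so 0, 7, 16, 23, 32, 39 → 48.
Putting it together: 91 pots, 48 seedlings.

91 pots, 48 seedlings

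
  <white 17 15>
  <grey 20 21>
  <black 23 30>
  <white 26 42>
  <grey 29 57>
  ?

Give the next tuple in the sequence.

<black 32 75>

Shade goes white, grey, black, white, grey → black (repeats white → grey → black).
For the second component, +3 each step: 17, 20, 23, 26, 29 → 32.
Third component: 15, 21, 30, 42, 57 → 75 (differences are 6, 9, 12, … (increasing by 3 each time)).
Combining the parts gives <black 32 75>.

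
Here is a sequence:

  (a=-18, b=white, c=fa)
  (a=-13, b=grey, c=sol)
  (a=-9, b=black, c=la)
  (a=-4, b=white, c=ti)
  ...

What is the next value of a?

0

A — alternating steps +5, +4, +5, +4, …: -18, -13, -9, -4 → 0.
For the b, repeats white → grey → black: white, grey, black, white → grey.
C: runs through the solfège scale do→ti; fa, sol, la, ti → do.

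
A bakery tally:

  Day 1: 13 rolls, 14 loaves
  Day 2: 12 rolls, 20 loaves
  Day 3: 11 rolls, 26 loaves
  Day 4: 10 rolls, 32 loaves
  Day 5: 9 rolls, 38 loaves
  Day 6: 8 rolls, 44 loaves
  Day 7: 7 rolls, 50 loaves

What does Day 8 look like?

6 rolls, 56 loaves

Rolls: −1 each step; 13, 12, 11, 10, 9, 8, 7 → 6.
Loaves: 14, 20, 26, 32, 38, 44, 50 → 56 (+6 each step).
So the next row is 6 rolls, 56 loaves.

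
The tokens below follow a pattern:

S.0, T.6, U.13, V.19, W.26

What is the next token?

Letter: letters move forward 1 place in the alphabet; S, T, U, V, W → X.
For the second component, alternating steps +6, +7, +6, +7, …: 0, 6, 13, 19, 26 → 32.
So the next token is X.32.

X.32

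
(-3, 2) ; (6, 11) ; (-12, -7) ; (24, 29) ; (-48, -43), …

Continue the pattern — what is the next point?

(96, 101)

For the first slot, ×(-2) each step: -3, 6, -12, 24, -48 → 96.
Second slot: 2, 11, -7, 29, -43 → 101 (always 5 more than the first slot).
Putting it together: (96, 101).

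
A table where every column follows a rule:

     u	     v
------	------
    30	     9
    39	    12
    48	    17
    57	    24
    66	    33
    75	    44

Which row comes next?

84  57

Column u: +9 each step, so 30, 39, 48, 57, 66, 75 → 84.
Column v: differences are 3, 5, 7, … (increasing by 2 each time), so 9, 12, 17, 24, 33, 44 → 57.
Putting it together: 84  57.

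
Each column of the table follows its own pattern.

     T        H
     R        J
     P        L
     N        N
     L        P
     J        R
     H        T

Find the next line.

F  V

First letter: T, R, P, N, L, J, H → F (letters move back 2 places in the alphabet).
For the second letter, letters move forward 2 places in the alphabet: H, J, L, N, P, R, T → V.
Putting it together: F  V.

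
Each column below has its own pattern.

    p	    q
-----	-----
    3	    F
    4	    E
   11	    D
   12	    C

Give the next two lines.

19  B; 20  A

Column p: 3, 4, 11, 12 → 19 → 20 (alternating steps +1, +7, +1, +7, …).
Column q: F, E, D, C → B → A (letters move back 1 place in the alphabet).
So the next two lines are 19  B and 20  A.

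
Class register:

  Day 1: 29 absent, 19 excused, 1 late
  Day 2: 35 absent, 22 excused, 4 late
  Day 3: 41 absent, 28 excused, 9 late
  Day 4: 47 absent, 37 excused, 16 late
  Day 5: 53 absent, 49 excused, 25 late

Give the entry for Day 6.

59 absent, 64 excused, 36 late

Absent: +6 each step; 29, 35, 41, 47, 53 → 59.
Excused: differences are 3, 6, 9, … (increasing by 3 each time), so 19, 22, 28, 37, 49 → 64.
Late: perfect squares: 1², 2², 3², …; 1, 4, 9, 16, 25 → 36.
So the next row is 59 absent, 64 excused, 36 late.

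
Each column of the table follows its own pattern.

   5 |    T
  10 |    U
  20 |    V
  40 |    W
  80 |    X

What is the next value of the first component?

160

First component: 5, 10, 20, 40, 80 → 160 (×2 each step).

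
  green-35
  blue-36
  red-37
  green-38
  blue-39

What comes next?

Colour — repeats green → blue → red: green, blue, red, green, blue → red.
Second component: +1 each step; 35, 36, 37, 38, 39 → 40.
Putting it together: red-40.

red-40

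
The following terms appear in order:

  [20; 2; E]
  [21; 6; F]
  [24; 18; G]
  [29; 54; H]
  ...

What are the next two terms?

[36; 162; I], [45; 486; J]

First part: differences are 1, 3, 5, … (increasing by 2 each time), so 20, 21, 24, 29 → 36 → 45.
Second part: ×3 each step, so 2, 6, 18, 54 → 162 → 486.
Letter: letters move forward 1 place in the alphabet, so E, F, G, H → I → J.
So the next two terms are [36; 162; I] and [45; 486; J].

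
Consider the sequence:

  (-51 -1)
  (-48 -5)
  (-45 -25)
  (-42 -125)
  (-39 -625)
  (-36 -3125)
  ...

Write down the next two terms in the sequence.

(-33 -15625), (-30 -78125)

First coordinate: -51, -48, -45, -42, -39, -36 → -33 → -30 (+3 each step).
Second coordinate: ×5 each step; -1, -5, -25, -125, -625, -3125 → -15625 → -78125.
Putting the parts together: (-33 -15625) and then (-30 -78125).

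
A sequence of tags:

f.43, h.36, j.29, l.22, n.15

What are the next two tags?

p.8 then r.1

Letter: letters move forward 2 places in the alphabet, so f, h, j, l, n → p → r.
Second component: −7 each step, so 43, 36, 29, 22, 15 → 8 → 1.
So the next two tags are p.8 and r.1.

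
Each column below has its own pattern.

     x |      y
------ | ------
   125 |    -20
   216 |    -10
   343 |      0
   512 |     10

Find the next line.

Column x goes 125, 216, 343, 512 → 729 (perfect cubes: 5³, 6³, 7³, …).
Column y: +10 each step, so -20, -10, 0, 10 → 20.
Putting it together: 729  20.

729  20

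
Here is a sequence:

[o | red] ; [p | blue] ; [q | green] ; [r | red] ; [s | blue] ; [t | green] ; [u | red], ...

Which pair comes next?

For the letter, letters move forward 1 place in the alphabet: o, p, q, r, s, t, u → v.
Colour: red, blue, green, red, blue, green, red → blue (repeats red → blue → green).
Putting it together: [v | blue].

[v | blue]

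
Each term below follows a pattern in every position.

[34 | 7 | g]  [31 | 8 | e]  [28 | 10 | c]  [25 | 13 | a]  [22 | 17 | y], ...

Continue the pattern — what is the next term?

[19 | 22 | w]

First component: −3 each step, so 34, 31, 28, 25, 22 → 19.
Second component goes 7, 8, 10, 13, 17 → 22 (differences are 1, 2, 3, … (increasing by 1 each time)).
Letter: letters move back 2 places in the alphabet, wrapping A→Z, so g, e, c, a, y → w.
So the next term is [19 | 22 | w].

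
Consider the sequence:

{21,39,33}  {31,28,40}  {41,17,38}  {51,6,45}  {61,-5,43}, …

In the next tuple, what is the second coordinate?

-16

First coordinate goes 21, 31, 41, 51, 61 → 71 (+10 each step).
Second coordinate: −11 each step, so 39, 28, 17, 6, -5 → -16.
Third coordinate: alternating steps +7, −2, +7, −2, …, so 33, 40, 38, 45, 43 → 50.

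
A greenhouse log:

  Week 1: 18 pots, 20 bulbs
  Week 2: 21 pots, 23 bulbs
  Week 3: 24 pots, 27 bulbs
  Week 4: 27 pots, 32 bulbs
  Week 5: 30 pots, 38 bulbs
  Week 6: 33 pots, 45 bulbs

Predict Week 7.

For the pots, +3 each step: 18, 21, 24, 27, 30, 33 → 36.
Bulbs — differences are 3, 4, 5, … (increasing by 1 each time): 20, 23, 27, 32, 38, 45 → 53.
So the next row is 36 pots, 53 bulbs.

36 pots, 53 bulbs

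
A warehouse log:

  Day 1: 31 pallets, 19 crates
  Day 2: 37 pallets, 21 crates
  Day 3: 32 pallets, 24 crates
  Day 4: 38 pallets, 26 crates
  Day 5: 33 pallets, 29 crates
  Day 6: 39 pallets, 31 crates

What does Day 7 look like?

34 pallets, 34 crates

Pallets — alternating steps +6, −5, +6, −5, …: 31, 37, 32, 38, 33, 39 → 34.
Crates goes 19, 21, 24, 26, 29, 31 → 34 (alternating steps +2, +3, +2, +3, …).
Combining the parts gives 34 pallets, 34 crates.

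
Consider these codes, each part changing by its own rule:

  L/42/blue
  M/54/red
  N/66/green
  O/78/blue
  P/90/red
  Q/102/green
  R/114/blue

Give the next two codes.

Letter goes L, M, N, O, P, Q, R → S → T (letters move forward 1 place in the alphabet).
Second component: +12 each step; 42, 54, 66, 78, 90, 102, 114 → 126 → 138.
Colour goes blue, red, green, blue, red, green, blue → red → green (repeats blue → red → green).
So the next two codes are S/126/red and T/138/green.

S/126/red, T/138/green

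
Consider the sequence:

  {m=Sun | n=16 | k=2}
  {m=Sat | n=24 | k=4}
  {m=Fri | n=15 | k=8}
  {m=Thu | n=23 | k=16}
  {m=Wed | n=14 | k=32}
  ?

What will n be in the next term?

N: alternating steps +8, −9, +8, −9, …, so 16, 24, 15, 23, 14 → 22.

22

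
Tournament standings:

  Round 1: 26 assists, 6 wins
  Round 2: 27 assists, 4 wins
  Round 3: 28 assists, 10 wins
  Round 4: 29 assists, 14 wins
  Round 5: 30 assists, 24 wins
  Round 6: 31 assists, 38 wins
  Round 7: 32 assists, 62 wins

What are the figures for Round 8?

33 assists, 100 wins

Assists: 26, 27, 28, 29, 30, 31, 32 → 33 (+1 each step).
Wins: each term is the sum of the two before it; 6, 4, 10, 14, 24, 38, 62 → 100.
Combining the parts gives 33 assists, 100 wins.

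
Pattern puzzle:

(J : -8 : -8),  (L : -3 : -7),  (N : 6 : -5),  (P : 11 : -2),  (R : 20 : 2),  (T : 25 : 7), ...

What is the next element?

Letter — letters move forward 2 places in the alphabet: J, L, N, P, R, T → V.
Second coordinate — alternating steps +5, +9, +5, +9, …: -8, -3, 6, 11, 20, 25 → 34.
Third coordinate — differences are 1, 2, 3, … (increasing by 1 each time): -8, -7, -5, -2, 2, 7 → 13.
So the next element is (V : 34 : 13).

(V : 34 : 13)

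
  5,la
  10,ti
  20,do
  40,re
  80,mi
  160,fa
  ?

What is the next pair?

First value goes 5, 10, 20, 40, 80, 160 → 320 (×2 each step).
Note — runs through the solfège scale do→ti: la, ti, do, re, mi, fa → sol.
So the next pair is 320,sol.

320,sol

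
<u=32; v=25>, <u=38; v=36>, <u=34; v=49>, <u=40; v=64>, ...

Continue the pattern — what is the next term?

U goes 32, 38, 34, 40 → 36 (alternating steps +6, −4, +6, −4, …).
V goes 25, 36, 49, 64 → 81 (perfect squares: 5², 6², 7², …).
Putting it together: <u=36; v=81>.

<u=36; v=81>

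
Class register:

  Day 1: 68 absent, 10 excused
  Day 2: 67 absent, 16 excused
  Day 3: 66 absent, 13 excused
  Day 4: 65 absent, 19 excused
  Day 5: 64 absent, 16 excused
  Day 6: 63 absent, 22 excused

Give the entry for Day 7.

Absent: −1 each step; 68, 67, 66, 65, 64, 63 → 62.
Excused: alternating steps +6, −3, +6, −3, …, so 10, 16, 13, 19, 16, 22 → 19.
Putting it together: 62 absent, 19 excused.

62 absent, 19 excused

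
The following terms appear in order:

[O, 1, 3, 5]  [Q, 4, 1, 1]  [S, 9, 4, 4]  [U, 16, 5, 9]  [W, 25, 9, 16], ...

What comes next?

[Y, 36, 14, 25]

Letter: O, Q, S, U, W → Y (letters move forward 2 places in the alphabet).
For the second slot, perfect squares: 1², 2², 3², …: 1, 4, 9, 16, 25 → 36.
For the third slot, each term is the sum of the two before it: 3, 1, 4, 5, 9 → 14.
Fourth slot — always the previous value of the second slot: 5, 1, 4, 9, 16 → 25.
Putting it together: [Y, 36, 14, 25].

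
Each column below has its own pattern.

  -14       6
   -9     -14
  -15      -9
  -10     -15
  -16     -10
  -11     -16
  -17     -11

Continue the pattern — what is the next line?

-12  -17

First component: alternating steps +5, −6, +5, −6, …, so -14, -9, -15, -10, -16, -11, -17 → -12.
Second component — always the previous value of the first component: 6, -14, -9, -15, -10, -16, -11 → -17.
Combining the parts gives -12  -17.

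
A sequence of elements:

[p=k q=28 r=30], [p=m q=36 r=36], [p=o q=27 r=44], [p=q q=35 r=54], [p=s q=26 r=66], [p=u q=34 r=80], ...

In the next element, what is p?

w

P: k, m, o, q, s, u → w (letters move forward 2 places in the alphabet).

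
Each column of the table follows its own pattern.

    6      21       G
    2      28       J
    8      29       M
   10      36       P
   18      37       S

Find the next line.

28  44  V

First component — each term is the sum of the two before it: 6, 2, 8, 10, 18 → 28.
Second component: alternating steps +7, +1, +7, +1, …, so 21, 28, 29, 36, 37 → 44.
For the letter, letters move forward 3 places in the alphabet: G, J, M, P, S → V.
So the next line is 28  44  V.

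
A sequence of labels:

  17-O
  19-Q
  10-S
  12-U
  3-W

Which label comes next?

5-Y

First component: 17, 19, 10, 12, 3 → 5 (alternating steps +2, −9, +2, −9, …).
Letter: letters move forward 2 places in the alphabet; O, Q, S, U, W → Y.
So the next label is 5-Y.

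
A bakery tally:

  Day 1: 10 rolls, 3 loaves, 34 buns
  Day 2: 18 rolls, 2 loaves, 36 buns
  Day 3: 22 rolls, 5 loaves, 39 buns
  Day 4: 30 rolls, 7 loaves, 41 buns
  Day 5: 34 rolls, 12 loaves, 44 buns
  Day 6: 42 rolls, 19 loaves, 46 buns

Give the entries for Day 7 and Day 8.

46 rolls, 31 loaves, 49 buns; 54 rolls, 50 loaves, 51 buns

Rolls — alternating steps +8, +4, +8, +4, …: 10, 18, 22, 30, 34, 42 → 46 → 54.
Loaves: each term is the sum of the two before it; 3, 2, 5, 7, 12, 19 → 31 → 50.
Buns — alternating steps +2, +3, +2, +3, …: 34, 36, 39, 41, 44, 46 → 49 → 51.
Putting the parts together: 46 rolls, 31 loaves, 49 buns and then 54 rolls, 50 loaves, 51 buns.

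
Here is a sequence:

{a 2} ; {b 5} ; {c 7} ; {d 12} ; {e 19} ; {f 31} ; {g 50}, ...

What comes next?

{h 81}

Letter: letters move forward 1 place in the alphabet; a, b, c, d, e, f, g → h.
Second component: each term is the sum of the two before it, so 2, 5, 7, 12, 19, 31, 50 → 81.
So the next element is {h 81}.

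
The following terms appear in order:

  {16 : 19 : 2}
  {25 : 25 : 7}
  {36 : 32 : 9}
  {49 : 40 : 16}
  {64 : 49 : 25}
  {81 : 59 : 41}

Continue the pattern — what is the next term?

{100 : 70 : 66}

First value: perfect squares: 4², 5², 6², …; 16, 25, 36, 49, 64, 81 → 100.
For the second value, differences are 6, 7, 8, … (increasing by 1 each time): 19, 25, 32, 40, 49, 59 → 70.
For the third value, each term is the sum of the two before it: 2, 7, 9, 16, 25, 41 → 66.
Combining the parts gives {100 : 70 : 66}.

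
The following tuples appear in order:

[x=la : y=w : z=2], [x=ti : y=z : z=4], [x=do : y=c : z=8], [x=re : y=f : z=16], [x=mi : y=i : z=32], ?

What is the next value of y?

l

X: runs through the solfège scale do→ti; la, ti, do, re, mi → fa.
Y: w, z, c, f, i → l (letters move forward 3 places in the alphabet, wrapping Z→A).
Z goes 2, 4, 8, 16, 32 → 64 (×2 each step).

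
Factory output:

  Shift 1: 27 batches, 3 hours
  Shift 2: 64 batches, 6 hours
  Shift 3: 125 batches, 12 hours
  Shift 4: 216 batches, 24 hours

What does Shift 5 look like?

Batches — perfect cubes: 3³, 4³, 5³, …: 27, 64, 125, 216 → 343.
Hours: ×2 each step, so 3, 6, 12, 24 → 48.
So the next line is 343 batches, 48 hours.

343 batches, 48 hours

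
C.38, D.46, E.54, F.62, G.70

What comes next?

Letter: letters move forward 1 place in the alphabet, so C, D, E, F, G → H.
Second component: +8 each step, so 38, 46, 54, 62, 70 → 78.
Putting it together: H.78.

H.78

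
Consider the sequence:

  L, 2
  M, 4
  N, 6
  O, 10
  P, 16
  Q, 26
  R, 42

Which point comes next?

Letter goes L, M, N, O, P, Q, R → S (letters move forward 1 place in the alphabet).
Second coordinate — each term is the sum of the two before it: 2, 4, 6, 10, 16, 26, 42 → 68.
So the next point is S, 68.

S, 68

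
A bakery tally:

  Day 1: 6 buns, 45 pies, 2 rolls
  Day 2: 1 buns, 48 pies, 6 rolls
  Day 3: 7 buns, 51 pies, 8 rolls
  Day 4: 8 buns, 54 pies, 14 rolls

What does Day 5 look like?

Buns: 6, 1, 7, 8 → 15 (each term is the sum of the two before it).
Pies: +3 each step; 45, 48, 51, 54 → 57.
Rolls: 2, 6, 8, 14 → 22 (each term is the sum of the two before it).
Combining the parts gives 15 buns, 57 pies, 22 rolls.

15 buns, 57 pies, 22 rolls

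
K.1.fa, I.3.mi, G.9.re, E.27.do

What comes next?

Letter: letters move back 2 places in the alphabet, so K, I, G, E → C.
Second component — ×3 each step: 1, 3, 9, 27 → 81.
Note: runs backward through the solfège scale do→ti, so fa, mi, re, do → ti.
Combining the parts gives C.81.ti.

C.81.ti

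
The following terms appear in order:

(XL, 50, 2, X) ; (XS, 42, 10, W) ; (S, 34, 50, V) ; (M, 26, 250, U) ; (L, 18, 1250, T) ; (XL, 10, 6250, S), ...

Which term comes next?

Size: repeats XL → XS → S → M → L, so XL, XS, S, M, L, XL → XS.
Second value: −8 each step, so 50, 42, 34, 26, 18, 10 → 2.
Third value: ×5 each step; 2, 10, 50, 250, 1250, 6250 → 31250.
Letter goes X, W, V, U, T, S → R (letters move back 1 place in the alphabet).
Combining the parts gives (XS, 2, 31250, R).

(XS, 2, 31250, R)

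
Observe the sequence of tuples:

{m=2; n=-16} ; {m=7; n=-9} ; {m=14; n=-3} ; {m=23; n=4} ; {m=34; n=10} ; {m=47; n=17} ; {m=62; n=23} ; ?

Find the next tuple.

{m=79; n=30}

M: differences are 5, 7, 9, … (increasing by 2 each time), so 2, 7, 14, 23, 34, 47, 62 → 79.
For the n, alternating steps +7, +6, +7, +6, …: -16, -9, -3, 4, 10, 17, 23 → 30.
Combining the parts gives {m=79; n=30}.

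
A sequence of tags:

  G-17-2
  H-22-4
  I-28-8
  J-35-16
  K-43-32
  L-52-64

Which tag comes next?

M-62-128

Letter — letters move forward 1 place in the alphabet: G, H, I, J, K, L → M.
For the second component, differences are 5, 6, 7, … (increasing by 1 each time): 17, 22, 28, 35, 43, 52 → 62.
For the third component, ×2 each step: 2, 4, 8, 16, 32, 64 → 128.
Putting it together: M-62-128.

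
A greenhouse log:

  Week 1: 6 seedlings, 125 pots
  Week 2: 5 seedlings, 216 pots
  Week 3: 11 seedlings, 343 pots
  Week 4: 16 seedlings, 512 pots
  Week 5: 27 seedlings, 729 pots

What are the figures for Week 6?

Seedlings — each term is the sum of the two before it: 6, 5, 11, 16, 27 → 43.
Pots: perfect cubes: 5³, 6³, 7³, …; 125, 216, 343, 512, 729 → 1000.
Putting it together: 43 seedlings, 1000 pots.

43 seedlings, 1000 pots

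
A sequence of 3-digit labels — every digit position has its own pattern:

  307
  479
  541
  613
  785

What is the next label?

857

First digit: +1 each step, mod 10, so 3, 4, 5, 6, 7 → 8.
Second digit — −3 each step, mod 10: 0, 7, 4, 1, 8 → 5.
Third digit: 7, 9, 1, 3, 5 → 7 (+2 each step, mod 10).
Combining the parts gives 857.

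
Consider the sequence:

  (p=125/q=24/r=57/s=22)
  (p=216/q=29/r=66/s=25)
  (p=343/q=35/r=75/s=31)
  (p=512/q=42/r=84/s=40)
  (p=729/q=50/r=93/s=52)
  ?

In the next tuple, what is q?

59

For the p, perfect cubes: 5³, 6³, 7³, …: 125, 216, 343, 512, 729 → 1000.
Q: 24, 29, 35, 42, 50 → 59 (differences are 5, 6, 7, … (increasing by 1 each time)).
R — +9 each step: 57, 66, 75, 84, 93 → 102.
S — differences are 3, 6, 9, … (increasing by 3 each time): 22, 25, 31, 40, 52 → 67.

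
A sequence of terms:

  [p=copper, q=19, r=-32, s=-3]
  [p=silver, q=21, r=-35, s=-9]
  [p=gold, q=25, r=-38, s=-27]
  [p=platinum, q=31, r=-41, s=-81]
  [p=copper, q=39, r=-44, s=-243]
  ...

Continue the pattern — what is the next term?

[p=silver, q=49, r=-47, s=-729]

P: repeats copper → silver → gold → platinum; copper, silver, gold, platinum, copper → silver.
Q: differences are 2, 4, 6, … (increasing by 2 each time), so 19, 21, 25, 31, 39 → 49.
R: −3 each step, so -32, -35, -38, -41, -44 → -47.
For the s, ×3 each step: -3, -9, -27, -81, -243 → -729.
Combining the parts gives [p=silver, q=49, r=-47, s=-729].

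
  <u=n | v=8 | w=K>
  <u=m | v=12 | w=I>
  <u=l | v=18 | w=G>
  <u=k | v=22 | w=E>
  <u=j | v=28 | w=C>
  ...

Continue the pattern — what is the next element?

U goes n, m, l, k, j → i (letters move back 1 place in the alphabet).
V: alternating steps +4, +6, +4, +6, …, so 8, 12, 18, 22, 28 → 32.
W: letters move back 2 places in the alphabet, so K, I, G, E, C → A.
Combining the parts gives <u=i | v=32 | w=A>.

<u=i | v=32 | w=A>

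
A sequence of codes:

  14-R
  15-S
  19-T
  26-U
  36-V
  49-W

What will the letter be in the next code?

For the first component, differences are 1, 4, 7, … (increasing by 3 each time): 14, 15, 19, 26, 36, 49 → 65.
Letter: letters move forward 1 place in the alphabet, so R, S, T, U, V, W → X.

X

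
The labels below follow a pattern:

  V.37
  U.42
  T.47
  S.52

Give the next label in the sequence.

Letter goes V, U, T, S → R (letters move back 1 place in the alphabet).
Second component: +5 each step, so 37, 42, 47, 52 → 57.
So the next label is R.57.

R.57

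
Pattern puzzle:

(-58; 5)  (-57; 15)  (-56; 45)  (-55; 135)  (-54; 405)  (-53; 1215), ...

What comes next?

(-52; 3645)

First part — +1 each step: -58, -57, -56, -55, -54, -53 → -52.
Second part — ×3 each step: 5, 15, 45, 135, 405, 1215 → 3645.
Putting it together: (-52; 3645).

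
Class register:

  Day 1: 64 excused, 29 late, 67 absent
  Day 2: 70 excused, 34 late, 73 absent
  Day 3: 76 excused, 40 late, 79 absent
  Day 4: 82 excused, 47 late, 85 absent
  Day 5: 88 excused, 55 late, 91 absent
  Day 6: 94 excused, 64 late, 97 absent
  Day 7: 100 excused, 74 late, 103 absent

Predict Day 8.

Excused — +6 each step: 64, 70, 76, 82, 88, 94, 100 → 106.
Late goes 29, 34, 40, 47, 55, 64, 74 → 85 (differences are 5, 6, 7, … (increasing by 1 each time)).
Absent goes 67, 73, 79, 85, 91, 97, 103 → 109 (always 3 more than the excused).
So the next line is 106 excused, 85 late, 109 absent.

106 excused, 85 late, 109 absent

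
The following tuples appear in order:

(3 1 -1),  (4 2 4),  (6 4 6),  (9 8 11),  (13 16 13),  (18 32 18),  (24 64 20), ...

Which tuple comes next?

First value — differences are 1, 2, 3, … (increasing by 1 each time): 3, 4, 6, 9, 13, 18, 24 → 31.
Second value: 1, 2, 4, 8, 16, 32, 64 → 128 (×2 each step).
Third value: -1, 4, 6, 11, 13, 18, 20 → 25 (alternating steps +5, +2, +5, +2, …).
Putting it together: (31 128 25).

(31 128 25)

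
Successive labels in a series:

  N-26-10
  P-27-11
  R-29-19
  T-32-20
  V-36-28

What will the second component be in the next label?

Letter — letters move forward 2 places in the alphabet: N, P, R, T, V → X.
Second component: differences are 1, 2, 3, … (increasing by 1 each time); 26, 27, 29, 32, 36 → 41.
For the third component, alternating steps +1, +8, +1, +8, …: 10, 11, 19, 20, 28 → 29.

41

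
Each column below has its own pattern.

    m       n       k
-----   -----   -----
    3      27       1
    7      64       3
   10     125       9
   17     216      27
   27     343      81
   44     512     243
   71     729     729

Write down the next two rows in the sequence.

Column m: each term is the sum of the two before it; 3, 7, 10, 17, 27, 44, 71 → 115 → 186.
Column n: perfect cubes: 3³, 4³, 5³, …; 27, 64, 125, 216, 343, 512, 729 → 1000 → 1331.
For the column k, ×3 each step: 1, 3, 9, 27, 81, 243, 729 → 2187 → 6561.
Putting the parts together: 115  1000  2187 and then 186  1331  6561.

115  1000  2187; 186  1331  6561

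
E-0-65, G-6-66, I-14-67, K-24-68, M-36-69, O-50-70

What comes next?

Q-66-71

Letter — letters move forward 2 places in the alphabet: E, G, I, K, M, O → Q.
Second component — differences are 6, 8, 10, … (increasing by 2 each time): 0, 6, 14, 24, 36, 50 → 66.
Third component — +1 each step: 65, 66, 67, 68, 69, 70 → 71.
Putting it together: Q-66-71.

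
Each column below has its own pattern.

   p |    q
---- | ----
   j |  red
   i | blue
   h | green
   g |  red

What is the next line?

f  blue

Column p: letters move back 1 place in the alphabet, so j, i, h, g → f.
For the column q, repeats red → blue → green: red, blue, green, red → blue.
Putting it together: f  blue.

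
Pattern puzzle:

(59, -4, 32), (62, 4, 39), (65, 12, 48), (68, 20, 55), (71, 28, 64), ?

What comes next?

(74, 36, 71)

First slot: +3 each step; 59, 62, 65, 68, 71 → 74.
Second slot — +8 each step: -4, 4, 12, 20, 28 → 36.
Third slot: alternating steps +7, +9, +7, +9, …, so 32, 39, 48, 55, 64 → 71.
Putting it together: (74, 36, 71).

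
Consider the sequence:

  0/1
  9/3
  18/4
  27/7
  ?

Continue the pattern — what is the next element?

36/11

First coordinate: +9 each step; 0, 9, 18, 27 → 36.
Second coordinate: 1, 3, 4, 7 → 11 (each term is the sum of the two before it).
Putting it together: 36/11.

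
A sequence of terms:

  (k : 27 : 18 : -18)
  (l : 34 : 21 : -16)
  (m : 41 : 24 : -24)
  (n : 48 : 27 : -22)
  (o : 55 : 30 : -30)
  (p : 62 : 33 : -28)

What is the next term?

Letter — letters move forward 1 place in the alphabet: k, l, m, n, o, p → q.
For the second entry, +7 each step: 27, 34, 41, 48, 55, 62 → 69.
Third entry: +3 each step; 18, 21, 24, 27, 30, 33 → 36.
Fourth entry: -18, -16, -24, -22, -30, -28 → -36 (alternating steps +2, −8, +2, −8, …).
So the next term is (q : 69 : 36 : -36).

(q : 69 : 36 : -36)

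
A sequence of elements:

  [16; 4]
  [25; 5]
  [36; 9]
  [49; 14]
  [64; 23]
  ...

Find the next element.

First slot: perfect squares: 4², 5², 6², …, so 16, 25, 36, 49, 64 → 81.
Second slot goes 4, 5, 9, 14, 23 → 37 (each term is the sum of the two before it).
So the next element is [81; 37].

[81; 37]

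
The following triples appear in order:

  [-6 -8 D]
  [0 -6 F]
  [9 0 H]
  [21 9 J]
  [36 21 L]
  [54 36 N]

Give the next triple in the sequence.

First entry goes -6, 0, 9, 21, 36, 54 → 75 (differences are 6, 9, 12, … (increasing by 3 each time)).
Second entry: always the previous value of the first entry; -8, -6, 0, 9, 21, 36 → 54.
Letter: letters move forward 2 places in the alphabet; D, F, H, J, L, N → P.
So the next triple is [75 54 P].

[75 54 P]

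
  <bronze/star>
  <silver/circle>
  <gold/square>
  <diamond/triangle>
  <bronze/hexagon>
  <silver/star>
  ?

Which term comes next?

<gold/circle>

Rank — repeats bronze → silver → gold → diamond: bronze, silver, gold, diamond, bronze, silver → gold.
For the shape, repeats star → circle → square → triangle → hexagon: star, circle, square, triangle, hexagon, star → circle.
So the next term is <gold/circle>.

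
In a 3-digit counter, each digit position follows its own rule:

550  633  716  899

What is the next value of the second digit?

First digit: 5, 6, 7, 8 → 9 (+1 each step, mod 10).
For the second digit, −2 each step, mod 10: 5, 3, 1, 9 → 7.
For the third digit, +3 each step, mod 10: 0, 3, 6, 9 → 2.

7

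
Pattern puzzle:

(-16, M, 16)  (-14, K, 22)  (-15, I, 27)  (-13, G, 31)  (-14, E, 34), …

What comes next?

(-12, C, 36)

First part — alternating steps +2, −1, +2, −1, …: -16, -14, -15, -13, -14 → -12.
Letter — letters move back 2 places in the alphabet: M, K, I, G, E → C.
Third part — differences are 6, 5, 4, … (decreasing by 1 each time): 16, 22, 27, 31, 34 → 36.
So the next triple is (-12, C, 36).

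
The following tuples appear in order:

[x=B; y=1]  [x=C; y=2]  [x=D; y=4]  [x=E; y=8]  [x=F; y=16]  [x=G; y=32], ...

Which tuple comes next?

[x=H; y=64]

X — letters move forward 1 place in the alphabet: B, C, D, E, F, G → H.
Y: ×2 each step, so 1, 2, 4, 8, 16, 32 → 64.
Combining the parts gives [x=H; y=64].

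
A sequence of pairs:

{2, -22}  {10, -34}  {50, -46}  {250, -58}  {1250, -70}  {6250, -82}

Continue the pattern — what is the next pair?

First value: ×5 each step; 2, 10, 50, 250, 1250, 6250 → 31250.
Second value: −12 each step, so -22, -34, -46, -58, -70, -82 → -94.
So the next pair is {31250, -94}.

{31250, -94}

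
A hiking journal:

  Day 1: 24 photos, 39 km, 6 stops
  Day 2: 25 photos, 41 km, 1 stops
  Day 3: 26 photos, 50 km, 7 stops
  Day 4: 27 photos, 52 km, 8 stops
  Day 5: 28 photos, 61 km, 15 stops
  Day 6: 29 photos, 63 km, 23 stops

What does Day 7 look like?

30 photos, 72 km, 38 stops

Photos: 24, 25, 26, 27, 28, 29 → 30 (+1 each step).
Km — alternating steps +2, +9, +2, +9, …: 39, 41, 50, 52, 61, 63 → 72.
Stops: each term is the sum of the two before it; 6, 1, 7, 8, 15, 23 → 38.
So the next line is 30 photos, 72 km, 38 stops.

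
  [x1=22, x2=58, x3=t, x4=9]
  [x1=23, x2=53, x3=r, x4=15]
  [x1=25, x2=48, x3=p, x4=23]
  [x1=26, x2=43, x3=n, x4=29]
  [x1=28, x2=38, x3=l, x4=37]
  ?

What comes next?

[x1=29, x2=33, x3=j, x4=43]

For the x1, alternating steps +1, +2, +1, +2, …: 22, 23, 25, 26, 28 → 29.
For the x2, −5 each step: 58, 53, 48, 43, 38 → 33.
For the x3, letters move back 2 places in the alphabet: t, r, p, n, l → j.
X4: alternating steps +6, +8, +6, +8, …; 9, 15, 23, 29, 37 → 43.
Combining the parts gives [x1=29, x2=33, x3=j, x4=43].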